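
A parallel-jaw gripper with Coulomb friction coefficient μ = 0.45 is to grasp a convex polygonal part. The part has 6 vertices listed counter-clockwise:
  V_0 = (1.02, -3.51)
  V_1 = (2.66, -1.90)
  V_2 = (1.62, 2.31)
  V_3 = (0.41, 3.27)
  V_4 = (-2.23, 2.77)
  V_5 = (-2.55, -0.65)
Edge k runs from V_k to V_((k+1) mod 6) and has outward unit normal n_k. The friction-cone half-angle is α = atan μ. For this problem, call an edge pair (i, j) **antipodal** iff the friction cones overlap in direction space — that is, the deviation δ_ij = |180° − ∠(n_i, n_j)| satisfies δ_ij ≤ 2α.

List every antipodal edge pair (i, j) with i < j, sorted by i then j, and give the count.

count = 5; pairs: (0,3), (0,4), (1,4), (1,5), (2,5)

α = atan 0.45 = 24.23°;  2α = 48.46°
n_0 = (+0.7005, -0.7136)
n_1 = (+0.9708, +0.2398)
n_2 = (+0.6215, +0.7834)
n_3 = (-0.1861, +0.9825)
n_4 = (-0.9957, +0.0932)
n_5 = (-0.6252, -0.7804)
  (0,1): δ = 120.60°  ·
  (0,2): δ = 82.90°  ·
  (0,3): δ = 33.75°  ✓
  (0,4): δ = 40.18°  ✓
  (0,5): δ = 96.83°  ·
  (1,2): δ = 142.30°  ·
  (1,3): δ = 93.15°  ·
  (1,4): δ = 19.22°  ✓
  (1,5): δ = 37.43°  ✓
  (2,3): δ = 130.85°  ·
  (2,4): δ = 56.92°  ·
  (2,5): δ = 0.27°  ✓
  (3,4): δ = 106.07°  ·
  (3,5): δ = 49.42°  ·
  (4,5): δ = 123.35°  ·
antipodal pairs: 5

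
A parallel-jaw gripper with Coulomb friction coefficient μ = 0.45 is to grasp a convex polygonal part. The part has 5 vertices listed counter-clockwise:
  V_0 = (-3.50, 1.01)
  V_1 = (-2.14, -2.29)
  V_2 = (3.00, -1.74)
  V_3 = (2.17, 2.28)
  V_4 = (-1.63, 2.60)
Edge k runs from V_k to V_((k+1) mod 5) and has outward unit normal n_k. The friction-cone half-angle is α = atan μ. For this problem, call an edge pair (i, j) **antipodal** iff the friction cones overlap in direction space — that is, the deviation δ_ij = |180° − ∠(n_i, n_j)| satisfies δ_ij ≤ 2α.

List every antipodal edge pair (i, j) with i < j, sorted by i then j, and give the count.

count = 3; pairs: (0,2), (1,3), (1,4)

α = atan 0.45 = 24.23°;  2α = 48.46°
n_0 = (-0.9246, -0.3810)
n_1 = (+0.1064, -0.9943)
n_2 = (+0.9793, +0.2022)
n_3 = (+0.0839, +0.9965)
n_4 = (-0.6478, +0.7618)
  (0,1): δ = 106.29°  ·
  (0,2): δ = 10.73°  ✓
  (0,3): δ = 62.79°  ·
  (0,4): δ = 107.98°  ·
  (1,2): δ = 84.44°  ·
  (1,3): δ = 10.92°  ✓
  (1,4): δ = 34.27°  ✓
  (2,3): δ = 106.48°  ·
  (2,4): δ = 61.29°  ·
  (3,4): δ = 134.81°  ·
antipodal pairs: 3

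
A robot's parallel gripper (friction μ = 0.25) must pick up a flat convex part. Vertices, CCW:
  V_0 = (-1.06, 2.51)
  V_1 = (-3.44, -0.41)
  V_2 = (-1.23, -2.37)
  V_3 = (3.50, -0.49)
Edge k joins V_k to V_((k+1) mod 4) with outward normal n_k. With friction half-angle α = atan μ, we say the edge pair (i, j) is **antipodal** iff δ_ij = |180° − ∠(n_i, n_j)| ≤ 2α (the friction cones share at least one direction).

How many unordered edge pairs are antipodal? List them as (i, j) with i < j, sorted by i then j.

count = 1; pairs: (1,3)

α = atan 0.25 = 14.04°;  2α = 28.07°
n_0 = (-0.7751, +0.6318)
n_1 = (-0.6635, -0.7482)
n_2 = (+0.3694, -0.9293)
n_3 = (+0.5496, +0.8354)
  (0,1): δ = 92.39°  ·
  (0,2): δ = 29.14°  ·
  (0,3): δ = 95.84°  ·
  (1,2): δ = 116.75°  ·
  (1,3): δ = 8.23°  ✓
  (2,3): δ = 55.02°  ·
antipodal pairs: 1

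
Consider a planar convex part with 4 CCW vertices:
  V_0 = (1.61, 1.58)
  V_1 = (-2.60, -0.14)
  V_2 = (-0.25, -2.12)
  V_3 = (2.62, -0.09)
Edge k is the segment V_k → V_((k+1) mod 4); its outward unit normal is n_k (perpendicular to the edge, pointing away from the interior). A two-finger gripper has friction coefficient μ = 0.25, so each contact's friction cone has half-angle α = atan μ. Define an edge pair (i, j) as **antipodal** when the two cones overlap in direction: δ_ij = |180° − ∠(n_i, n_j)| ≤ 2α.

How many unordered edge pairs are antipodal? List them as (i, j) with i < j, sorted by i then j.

count = 2; pairs: (0,2), (1,3)

α = atan 0.25 = 14.04°;  2α = 28.07°
n_0 = (-0.3782, +0.9257)
n_1 = (-0.6443, -0.7647)
n_2 = (+0.5775, -0.8164)
n_3 = (+0.8557, +0.5175)
  (0,1): δ = 62.34°  ·
  (0,2): δ = 13.05°  ✓
  (0,3): δ = 98.94°  ·
  (1,2): δ = 104.61°  ·
  (1,3): δ = 18.72°  ✓
  (2,3): δ = 94.11°  ·
antipodal pairs: 2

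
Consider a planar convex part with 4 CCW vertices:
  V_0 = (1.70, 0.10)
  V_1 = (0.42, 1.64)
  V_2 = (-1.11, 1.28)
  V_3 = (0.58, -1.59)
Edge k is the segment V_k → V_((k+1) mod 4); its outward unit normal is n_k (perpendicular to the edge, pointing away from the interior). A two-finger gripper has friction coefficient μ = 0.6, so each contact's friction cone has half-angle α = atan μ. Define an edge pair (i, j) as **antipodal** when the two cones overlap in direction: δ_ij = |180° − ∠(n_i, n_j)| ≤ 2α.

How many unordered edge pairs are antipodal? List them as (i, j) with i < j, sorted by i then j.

α = atan 0.6 = 30.96°;  2α = 61.93°
n_0 = (+0.7690, +0.6392)
n_1 = (-0.2290, +0.9734)
n_2 = (-0.8617, -0.5074)
n_3 = (+0.8336, -0.5524)
  (0,1): δ = 116.49°  ·
  (0,2): δ = 9.24°  ✓
  (0,3): δ = 106.73°  ·
  (1,2): δ = 72.75°  ·
  (1,3): δ = 43.23°  ✓
  (2,3): δ = 64.03°  ·
antipodal pairs: 2

count = 2; pairs: (0,2), (1,3)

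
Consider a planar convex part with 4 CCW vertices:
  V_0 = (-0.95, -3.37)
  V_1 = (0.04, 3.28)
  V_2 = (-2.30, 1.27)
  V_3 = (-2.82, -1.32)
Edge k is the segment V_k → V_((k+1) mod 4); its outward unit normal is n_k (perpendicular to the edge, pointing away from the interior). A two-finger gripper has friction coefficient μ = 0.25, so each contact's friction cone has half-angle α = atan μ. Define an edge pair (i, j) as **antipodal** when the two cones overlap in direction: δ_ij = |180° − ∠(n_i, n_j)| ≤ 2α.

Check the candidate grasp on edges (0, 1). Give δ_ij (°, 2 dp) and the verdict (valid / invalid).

α = atan 0.25 = 14.04°;  2α = 28.07°
edge 0: e_0 = (+0.99, +6.65);  n_0 = (+0.9891, -0.1472)
edge 1: e_1 = (-2.34, -2.01);  n_1 = (-0.6516, +0.7586)
∠(n_0, n_1) = 139.13°
δ = |180° − 139.13°| = 40.87°
40.87° > 2α = 28.07°  →  invalid

δ = 40.87°, invalid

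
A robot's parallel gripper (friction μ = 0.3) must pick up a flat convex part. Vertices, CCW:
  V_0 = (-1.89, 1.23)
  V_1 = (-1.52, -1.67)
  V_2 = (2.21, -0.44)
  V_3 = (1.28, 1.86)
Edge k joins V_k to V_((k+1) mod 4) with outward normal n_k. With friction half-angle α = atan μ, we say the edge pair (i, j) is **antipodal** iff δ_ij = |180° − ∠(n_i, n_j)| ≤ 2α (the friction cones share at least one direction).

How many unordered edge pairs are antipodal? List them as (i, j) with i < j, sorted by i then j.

count = 2; pairs: (0,2), (1,3)

α = atan 0.3 = 16.70°;  2α = 33.40°
n_0 = (-0.9920, -0.1266)
n_1 = (+0.3132, -0.9497)
n_2 = (+0.9271, +0.3749)
n_3 = (-0.1949, +0.9808)
  (0,1): δ = 79.02°  ·
  (0,2): δ = 14.74°  ✓
  (0,3): δ = 93.97°  ·
  (1,2): δ = 86.23°  ·
  (1,3): δ = 7.01°  ✓
  (2,3): δ = 100.78°  ·
antipodal pairs: 2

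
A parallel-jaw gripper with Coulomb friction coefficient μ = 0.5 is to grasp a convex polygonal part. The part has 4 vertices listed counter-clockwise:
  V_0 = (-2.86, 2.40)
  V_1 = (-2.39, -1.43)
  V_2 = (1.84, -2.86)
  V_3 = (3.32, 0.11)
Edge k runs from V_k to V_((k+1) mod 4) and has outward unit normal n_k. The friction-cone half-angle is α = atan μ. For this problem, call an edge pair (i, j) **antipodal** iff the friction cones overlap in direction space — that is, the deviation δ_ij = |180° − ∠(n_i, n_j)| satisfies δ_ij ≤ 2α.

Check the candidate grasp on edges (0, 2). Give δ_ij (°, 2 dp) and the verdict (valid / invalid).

α = atan 0.5 = 26.57°;  2α = 53.13°
edge 0: e_0 = (+0.47, -3.83);  n_0 = (-0.9926, -0.1218)
edge 2: e_2 = (+1.48, +2.97);  n_2 = (+0.8950, -0.4460)
∠(n_0, n_2) = 146.52°
δ = |180° − 146.52°| = 33.48°
33.48° ≤ 2α = 53.13°  →  valid

δ = 33.48°, valid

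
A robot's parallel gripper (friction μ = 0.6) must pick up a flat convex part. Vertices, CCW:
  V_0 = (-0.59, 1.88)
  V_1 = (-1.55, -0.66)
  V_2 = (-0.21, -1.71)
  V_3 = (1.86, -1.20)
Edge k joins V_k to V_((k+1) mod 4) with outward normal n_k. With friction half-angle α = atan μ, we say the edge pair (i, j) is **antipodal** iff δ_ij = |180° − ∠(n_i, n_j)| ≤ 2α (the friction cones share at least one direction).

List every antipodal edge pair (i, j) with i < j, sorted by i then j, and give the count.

count = 3; pairs: (0,2), (0,3), (1,3)

α = atan 0.6 = 30.96°;  2α = 61.93°
n_0 = (-0.9354, +0.3535)
n_1 = (-0.6168, -0.7871)
n_2 = (+0.2392, -0.9710)
n_3 = (+0.7826, +0.6225)
  (0,1): δ = 107.38°  ·
  (0,2): δ = 55.46°  ✓
  (0,3): δ = 59.20°  ✓
  (1,2): δ = 128.08°  ·
  (1,3): δ = 13.42°  ✓
  (2,3): δ = 65.34°  ·
antipodal pairs: 3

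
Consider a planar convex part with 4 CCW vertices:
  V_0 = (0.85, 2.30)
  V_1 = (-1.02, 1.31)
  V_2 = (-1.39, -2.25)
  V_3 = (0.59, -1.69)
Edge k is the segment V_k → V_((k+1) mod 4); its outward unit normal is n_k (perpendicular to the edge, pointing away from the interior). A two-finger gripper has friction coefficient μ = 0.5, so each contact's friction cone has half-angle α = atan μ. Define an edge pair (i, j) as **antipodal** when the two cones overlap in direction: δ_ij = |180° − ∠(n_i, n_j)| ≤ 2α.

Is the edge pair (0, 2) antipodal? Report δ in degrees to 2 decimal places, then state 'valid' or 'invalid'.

α = atan 0.5 = 26.57°;  2α = 53.13°
edge 0: e_0 = (-1.87, -0.99);  n_0 = (-0.4679, +0.8838)
edge 2: e_2 = (+1.98, +0.56);  n_2 = (+0.2722, -0.9623)
∠(n_0, n_2) = 167.90°
δ = |180° − 167.90°| = 12.10°
12.10° ≤ 2α = 53.13°  →  valid

δ = 12.10°, valid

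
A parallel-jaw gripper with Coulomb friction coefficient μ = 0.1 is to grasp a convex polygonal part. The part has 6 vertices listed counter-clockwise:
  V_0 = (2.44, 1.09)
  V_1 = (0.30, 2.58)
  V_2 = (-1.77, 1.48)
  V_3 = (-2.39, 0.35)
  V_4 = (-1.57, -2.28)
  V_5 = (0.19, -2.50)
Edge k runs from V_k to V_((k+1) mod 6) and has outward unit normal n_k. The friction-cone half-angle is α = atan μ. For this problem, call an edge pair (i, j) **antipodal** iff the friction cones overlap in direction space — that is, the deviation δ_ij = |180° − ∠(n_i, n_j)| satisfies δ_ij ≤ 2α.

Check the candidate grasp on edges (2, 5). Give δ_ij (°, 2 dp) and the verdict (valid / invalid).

α = atan 0.1 = 5.71°;  2α = 11.42°
edge 2: e_2 = (-0.62, -1.13);  n_2 = (-0.8767, +0.4810)
edge 5: e_5 = (+2.25, +3.59);  n_5 = (+0.8473, -0.5311)
∠(n_2, n_5) = 176.68°
δ = |180° − 176.68°| = 3.32°
3.32° ≤ 2α = 11.42°  →  valid

δ = 3.32°, valid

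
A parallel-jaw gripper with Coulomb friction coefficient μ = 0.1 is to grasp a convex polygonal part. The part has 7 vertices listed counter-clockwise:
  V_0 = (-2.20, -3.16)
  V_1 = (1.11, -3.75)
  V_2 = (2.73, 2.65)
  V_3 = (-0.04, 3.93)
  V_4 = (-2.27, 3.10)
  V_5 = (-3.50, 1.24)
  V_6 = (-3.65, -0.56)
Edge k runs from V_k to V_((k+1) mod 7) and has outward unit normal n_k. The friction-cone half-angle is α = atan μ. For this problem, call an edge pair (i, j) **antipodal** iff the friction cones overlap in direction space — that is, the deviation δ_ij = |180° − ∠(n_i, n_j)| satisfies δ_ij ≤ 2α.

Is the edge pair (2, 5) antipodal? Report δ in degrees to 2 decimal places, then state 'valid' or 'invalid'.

δ = 69.96°, invalid

α = atan 0.1 = 5.71°;  2α = 11.42°
edge 2: e_2 = (-2.77, +1.28);  n_2 = (+0.4195, +0.9078)
edge 5: e_5 = (-0.15, -1.80);  n_5 = (-0.9965, +0.0830)
∠(n_2, n_5) = 110.04°
δ = |180° − 110.04°| = 69.96°
69.96° > 2α = 11.42°  →  invalid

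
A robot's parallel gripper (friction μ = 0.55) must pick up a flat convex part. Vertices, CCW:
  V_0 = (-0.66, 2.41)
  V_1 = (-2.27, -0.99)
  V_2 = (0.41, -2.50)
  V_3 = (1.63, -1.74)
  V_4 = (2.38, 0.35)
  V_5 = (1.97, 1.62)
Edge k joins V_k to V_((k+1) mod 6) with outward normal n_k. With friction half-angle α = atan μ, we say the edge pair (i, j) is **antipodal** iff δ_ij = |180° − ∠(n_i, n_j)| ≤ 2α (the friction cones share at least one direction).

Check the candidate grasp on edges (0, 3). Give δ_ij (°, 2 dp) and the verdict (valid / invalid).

δ = 5.60°, valid

α = atan 0.55 = 28.81°;  2α = 57.62°
edge 0: e_0 = (-1.61, -3.40);  n_0 = (-0.9038, +0.4280)
edge 3: e_3 = (+0.75, +2.09);  n_3 = (+0.9412, -0.3378)
∠(n_0, n_3) = 174.40°
δ = |180° − 174.40°| = 5.60°
5.60° ≤ 2α = 57.62°  →  valid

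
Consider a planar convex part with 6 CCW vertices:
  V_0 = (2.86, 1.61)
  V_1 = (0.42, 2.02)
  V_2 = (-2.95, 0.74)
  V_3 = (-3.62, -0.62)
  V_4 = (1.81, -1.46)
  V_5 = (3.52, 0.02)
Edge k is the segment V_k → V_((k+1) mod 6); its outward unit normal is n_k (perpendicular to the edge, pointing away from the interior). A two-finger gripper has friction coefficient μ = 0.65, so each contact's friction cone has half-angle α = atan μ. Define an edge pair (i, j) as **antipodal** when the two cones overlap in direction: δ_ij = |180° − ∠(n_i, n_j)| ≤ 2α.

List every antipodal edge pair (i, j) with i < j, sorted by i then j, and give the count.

α = atan 0.65 = 33.02°;  2α = 66.05°
n_0 = (+0.1657, +0.9862)
n_1 = (-0.3551, +0.9348)
n_2 = (-0.8971, +0.4419)
n_3 = (-0.1529, -0.9882)
n_4 = (+0.6544, -0.7561)
n_5 = (+0.9236, +0.3834)
  (0,1): δ = 149.66°  ·
  (0,2): δ = 106.69°  ·
  (0,3): δ = 0.74°  ✓
  (0,4): δ = 50.41°  ✓
  (0,5): δ = 122.08°  ·
  (1,2): δ = 137.02°  ·
  (1,3): δ = 29.59°  ✓
  (1,4): δ = 20.08°  ✓
  (1,5): δ = 91.75°  ·
  (2,3): δ = 72.57°  ·
  (2,4): δ = 22.90°  ✓
  (2,5): δ = 48.77°  ✓
  (3,4): δ = 130.33°  ·
  (3,5): δ = 58.66°  ✓
  (4,5): δ = 108.33°  ·
antipodal pairs: 7

count = 7; pairs: (0,3), (0,4), (1,3), (1,4), (2,4), (2,5), (3,5)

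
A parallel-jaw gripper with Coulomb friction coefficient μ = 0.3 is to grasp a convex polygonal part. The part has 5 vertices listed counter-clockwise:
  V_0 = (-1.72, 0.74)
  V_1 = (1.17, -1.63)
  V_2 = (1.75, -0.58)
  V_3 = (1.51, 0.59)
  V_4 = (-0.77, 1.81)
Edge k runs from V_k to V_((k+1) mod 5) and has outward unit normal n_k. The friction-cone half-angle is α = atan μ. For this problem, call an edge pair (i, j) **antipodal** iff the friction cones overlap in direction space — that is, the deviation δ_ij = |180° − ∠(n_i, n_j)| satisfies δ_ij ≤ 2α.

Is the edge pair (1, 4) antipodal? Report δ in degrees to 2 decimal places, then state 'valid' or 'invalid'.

δ = 12.68°, valid

α = atan 0.3 = 16.70°;  2α = 33.40°
edge 1: e_1 = (+0.58, +1.05);  n_1 = (+0.8753, -0.4835)
edge 4: e_4 = (-0.95, -1.07);  n_4 = (-0.7478, +0.6639)
∠(n_1, n_4) = 167.32°
δ = |180° − 167.32°| = 12.68°
12.68° ≤ 2α = 33.40°  →  valid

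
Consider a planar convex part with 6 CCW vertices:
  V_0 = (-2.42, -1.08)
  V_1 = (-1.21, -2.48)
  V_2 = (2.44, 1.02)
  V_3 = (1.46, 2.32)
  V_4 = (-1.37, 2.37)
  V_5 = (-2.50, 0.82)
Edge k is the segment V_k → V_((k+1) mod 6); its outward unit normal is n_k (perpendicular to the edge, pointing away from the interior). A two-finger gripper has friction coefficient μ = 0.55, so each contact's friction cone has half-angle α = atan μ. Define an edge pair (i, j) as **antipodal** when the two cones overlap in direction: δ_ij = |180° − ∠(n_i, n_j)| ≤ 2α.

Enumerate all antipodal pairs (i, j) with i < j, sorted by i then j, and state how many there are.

count = 6; pairs: (0,2), (0,3), (1,3), (1,4), (1,5), (2,5)

α = atan 0.55 = 28.81°;  2α = 57.62°
n_0 = (-0.7566, -0.6539)
n_1 = (+0.6921, -0.7218)
n_2 = (+0.7985, +0.6020)
n_3 = (+0.0177, +0.9998)
n_4 = (-0.8081, +0.5891)
n_5 = (-0.9991, -0.0421)
  (0,1): δ = 87.04°  ·
  (0,2): δ = 3.83°  ✓
  (0,3): δ = 48.15°  ✓
  (0,4): δ = 103.07°  ·
  (0,5): δ = 141.57°  ·
  (1,2): δ = 96.79°  ·
  (1,3): δ = 44.81°  ✓
  (1,4): δ = 10.11°  ✓
  (1,5): δ = 48.61°  ✓
  (2,3): δ = 128.02°  ·
  (2,4): δ = 73.10°  ·
  (2,5): δ = 34.60°  ✓
  (3,4): δ = 125.08°  ·
  (3,5): δ = 86.58°  ·
  (4,5): δ = 141.50°  ·
antipodal pairs: 6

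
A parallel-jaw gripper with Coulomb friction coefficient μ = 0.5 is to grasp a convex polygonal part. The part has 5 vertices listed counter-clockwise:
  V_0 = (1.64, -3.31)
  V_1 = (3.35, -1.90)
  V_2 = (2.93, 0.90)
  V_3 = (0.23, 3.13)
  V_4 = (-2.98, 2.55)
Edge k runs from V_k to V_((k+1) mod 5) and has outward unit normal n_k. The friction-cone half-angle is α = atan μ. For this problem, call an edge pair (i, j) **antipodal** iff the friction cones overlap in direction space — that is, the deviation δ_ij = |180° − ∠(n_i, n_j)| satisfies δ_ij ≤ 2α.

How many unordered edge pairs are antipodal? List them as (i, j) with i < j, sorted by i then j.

α = atan 0.5 = 26.57°;  2α = 53.13°
n_0 = (+0.6362, -0.7715)
n_1 = (+0.9889, +0.1483)
n_2 = (+0.6368, +0.7710)
n_3 = (-0.1778, +0.9841)
n_4 = (-0.7853, -0.6191)
  (0,1): δ = 120.98°  ·
  (0,2): δ = 79.06°  ·
  (0,3): δ = 29.27°  ✓
  (0,4): δ = 88.74°  ·
  (1,2): δ = 138.08°  ·
  (1,3): δ = 88.29°  ·
  (1,4): δ = 29.72°  ✓
  (2,3): δ = 130.20°  ·
  (2,4): δ = 12.19°  ✓
  (3,4): δ = 61.99°  ·
antipodal pairs: 3

count = 3; pairs: (0,3), (1,4), (2,4)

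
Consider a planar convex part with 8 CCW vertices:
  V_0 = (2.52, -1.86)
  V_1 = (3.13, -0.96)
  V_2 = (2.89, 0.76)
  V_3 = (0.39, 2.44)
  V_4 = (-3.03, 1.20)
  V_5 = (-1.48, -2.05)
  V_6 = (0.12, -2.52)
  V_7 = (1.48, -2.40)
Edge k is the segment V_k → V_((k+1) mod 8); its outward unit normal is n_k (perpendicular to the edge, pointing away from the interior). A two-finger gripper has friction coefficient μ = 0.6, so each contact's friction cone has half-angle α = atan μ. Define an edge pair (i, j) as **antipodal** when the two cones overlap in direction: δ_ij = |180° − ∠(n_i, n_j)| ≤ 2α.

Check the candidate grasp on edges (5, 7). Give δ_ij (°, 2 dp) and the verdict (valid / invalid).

α = atan 0.6 = 30.96°;  2α = 61.93°
edge 5: e_5 = (+1.60, -0.47);  n_5 = (-0.2818, -0.9595)
edge 7: e_7 = (+1.04, +0.54);  n_7 = (+0.4608, -0.8875)
∠(n_5, n_7) = 43.81°
δ = |180° − 43.81°| = 136.19°
136.19° > 2α = 61.93°  →  invalid

δ = 136.19°, invalid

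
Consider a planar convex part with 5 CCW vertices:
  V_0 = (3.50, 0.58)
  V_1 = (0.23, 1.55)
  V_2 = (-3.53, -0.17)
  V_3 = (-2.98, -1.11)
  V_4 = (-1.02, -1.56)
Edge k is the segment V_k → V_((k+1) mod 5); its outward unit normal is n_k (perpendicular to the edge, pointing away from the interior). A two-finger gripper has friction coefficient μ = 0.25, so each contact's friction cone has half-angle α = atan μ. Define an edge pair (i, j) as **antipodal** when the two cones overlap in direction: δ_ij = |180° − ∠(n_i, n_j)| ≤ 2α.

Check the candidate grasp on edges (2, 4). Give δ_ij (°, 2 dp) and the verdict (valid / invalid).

δ = 95.00°, invalid

α = atan 0.25 = 14.04°;  2α = 28.07°
edge 2: e_2 = (+0.55, -0.94);  n_2 = (-0.8631, -0.5050)
edge 4: e_4 = (+4.52, +2.14);  n_4 = (+0.4279, -0.9038)
∠(n_2, n_4) = 85.00°
δ = |180° − 85.00°| = 95.00°
95.00° > 2α = 28.07°  →  invalid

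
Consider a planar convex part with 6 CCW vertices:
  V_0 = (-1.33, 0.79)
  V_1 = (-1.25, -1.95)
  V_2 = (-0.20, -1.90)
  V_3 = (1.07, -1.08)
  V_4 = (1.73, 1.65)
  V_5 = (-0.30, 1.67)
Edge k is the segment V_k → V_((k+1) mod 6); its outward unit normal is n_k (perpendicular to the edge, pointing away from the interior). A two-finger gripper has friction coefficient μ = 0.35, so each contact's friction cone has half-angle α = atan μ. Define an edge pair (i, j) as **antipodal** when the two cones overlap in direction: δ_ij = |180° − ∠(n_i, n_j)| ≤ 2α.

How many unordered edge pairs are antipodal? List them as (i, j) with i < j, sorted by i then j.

count = 6; pairs: (0,3), (1,4), (1,5), (2,4), (2,5), (3,5)

α = atan 0.35 = 19.29°;  2α = 38.58°
n_0 = (-0.9996, -0.0292)
n_1 = (+0.0476, -0.9989)
n_2 = (+0.5424, -0.8401)
n_3 = (+0.9720, -0.2350)
n_4 = (+0.0099, +1.0000)
n_5 = (-0.6496, +0.7603)
  (0,1): δ = 88.95°  ·
  (0,2): δ = 58.82°  ·
  (0,3): δ = 15.26°  ✓
  (0,4): δ = 87.76°  ·
  (0,5): δ = 128.84°  ·
  (1,2): δ = 149.88°  ·
  (1,3): δ = 106.32°  ·
  (1,4): δ = 3.29°  ✓
  (1,5): δ = 37.78°  ✓
  (2,3): δ = 136.44°  ·
  (2,4): δ = 33.41°  ✓
  (2,5): δ = 7.66°  ✓
  (3,4): δ = 76.97°  ·
  (3,5): δ = 35.90°  ✓
  (4,5): δ = 138.93°  ·
antipodal pairs: 6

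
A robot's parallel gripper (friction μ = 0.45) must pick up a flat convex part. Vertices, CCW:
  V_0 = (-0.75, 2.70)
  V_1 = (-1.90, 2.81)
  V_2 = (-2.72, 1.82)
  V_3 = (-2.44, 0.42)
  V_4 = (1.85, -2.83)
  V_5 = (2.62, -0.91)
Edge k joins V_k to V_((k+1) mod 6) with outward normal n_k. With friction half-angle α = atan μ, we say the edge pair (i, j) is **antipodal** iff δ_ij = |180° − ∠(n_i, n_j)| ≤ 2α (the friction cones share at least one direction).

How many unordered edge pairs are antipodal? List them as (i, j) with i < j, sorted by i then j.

count = 5; pairs: (0,3), (1,4), (2,4), (2,5), (3,5)

α = atan 0.45 = 24.23°;  2α = 48.46°
n_0 = (+0.0952, +0.9955)
n_1 = (-0.7701, +0.6379)
n_2 = (-0.9806, -0.1961)
n_3 = (-0.6039, -0.7971)
n_4 = (+0.9281, -0.3722)
n_5 = (+0.7310, +0.6824)
  (0,1): δ = 124.17°  ·
  (0,2): δ = 73.23°  ·
  (0,3): δ = 31.68°  ✓
  (0,4): δ = 73.61°  ·
  (0,5): δ = 138.49°  ·
  (1,2): δ = 129.06°  ·
  (1,3): δ = 87.51°  ·
  (1,4): δ = 17.78°  ✓
  (1,5): δ = 82.67°  ·
  (2,3): δ = 138.46°  ·
  (2,4): δ = 33.16°  ✓
  (2,5): δ = 31.72°  ✓
  (3,4): δ = 74.71°  ·
  (3,5): δ = 9.82°  ✓
  (4,5): δ = 115.12°  ·
antipodal pairs: 5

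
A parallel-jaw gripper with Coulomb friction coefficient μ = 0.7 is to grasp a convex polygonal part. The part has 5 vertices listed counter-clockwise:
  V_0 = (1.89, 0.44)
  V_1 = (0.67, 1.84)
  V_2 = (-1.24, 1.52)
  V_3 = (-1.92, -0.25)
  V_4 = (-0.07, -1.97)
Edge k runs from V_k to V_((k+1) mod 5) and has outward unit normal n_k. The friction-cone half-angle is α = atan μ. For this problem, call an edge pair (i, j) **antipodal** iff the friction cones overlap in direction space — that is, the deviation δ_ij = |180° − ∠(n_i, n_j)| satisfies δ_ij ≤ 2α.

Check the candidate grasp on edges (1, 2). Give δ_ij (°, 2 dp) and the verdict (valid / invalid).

α = atan 0.7 = 34.99°;  2α = 69.98°
edge 1: e_1 = (-1.91, -0.32);  n_1 = (-0.1652, +0.9863)
edge 2: e_2 = (-0.68, -1.77);  n_2 = (-0.9335, +0.3586)
∠(n_1, n_2) = 59.47°
δ = |180° − 59.47°| = 120.53°
120.53° > 2α = 69.98°  →  invalid

δ = 120.53°, invalid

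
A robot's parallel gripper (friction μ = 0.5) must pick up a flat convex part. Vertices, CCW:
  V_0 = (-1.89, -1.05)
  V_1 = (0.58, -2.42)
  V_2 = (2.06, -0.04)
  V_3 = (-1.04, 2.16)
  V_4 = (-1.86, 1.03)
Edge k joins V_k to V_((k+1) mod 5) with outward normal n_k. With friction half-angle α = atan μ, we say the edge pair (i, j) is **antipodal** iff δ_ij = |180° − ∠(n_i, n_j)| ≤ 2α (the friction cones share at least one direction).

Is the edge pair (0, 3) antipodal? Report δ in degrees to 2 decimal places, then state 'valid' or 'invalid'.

α = atan 0.5 = 26.57°;  2α = 53.13°
edge 0: e_0 = (+2.47, -1.37);  n_0 = (-0.4850, -0.8745)
edge 3: e_3 = (-0.82, -1.13);  n_3 = (-0.8094, +0.5873)
∠(n_0, n_3) = 96.95°
δ = |180° − 96.95°| = 83.05°
83.05° > 2α = 53.13°  →  invalid

δ = 83.05°, invalid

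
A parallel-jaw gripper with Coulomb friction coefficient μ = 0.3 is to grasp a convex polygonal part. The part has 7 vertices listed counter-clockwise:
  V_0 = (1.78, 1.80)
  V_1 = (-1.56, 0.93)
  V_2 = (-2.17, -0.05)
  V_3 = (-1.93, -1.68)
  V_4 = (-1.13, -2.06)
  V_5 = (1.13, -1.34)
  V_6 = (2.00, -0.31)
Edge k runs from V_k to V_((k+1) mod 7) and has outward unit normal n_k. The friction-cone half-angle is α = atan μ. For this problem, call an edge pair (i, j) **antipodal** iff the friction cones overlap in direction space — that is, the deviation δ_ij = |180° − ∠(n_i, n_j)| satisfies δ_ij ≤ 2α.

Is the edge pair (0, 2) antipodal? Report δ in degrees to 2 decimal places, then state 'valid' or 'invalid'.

δ = 96.22°, invalid

α = atan 0.3 = 16.70°;  2α = 33.40°
edge 0: e_0 = (-3.34, -0.87);  n_0 = (-0.2521, +0.9677)
edge 2: e_2 = (+0.24, -1.63);  n_2 = (-0.9893, -0.1457)
∠(n_0, n_2) = 83.78°
δ = |180° − 83.78°| = 96.22°
96.22° > 2α = 33.40°  →  invalid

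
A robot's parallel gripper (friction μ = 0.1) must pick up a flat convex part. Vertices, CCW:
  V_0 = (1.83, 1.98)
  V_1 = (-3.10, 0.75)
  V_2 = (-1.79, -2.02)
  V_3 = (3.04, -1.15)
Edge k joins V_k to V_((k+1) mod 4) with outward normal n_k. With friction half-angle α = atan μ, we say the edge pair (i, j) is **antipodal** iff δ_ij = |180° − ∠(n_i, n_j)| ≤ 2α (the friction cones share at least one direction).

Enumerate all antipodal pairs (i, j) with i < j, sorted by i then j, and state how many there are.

α = atan 0.1 = 5.71°;  2α = 11.42°
n_0 = (-0.2421, +0.9703)
n_1 = (-0.9040, -0.4275)
n_2 = (+0.1773, -0.9842)
n_3 = (+0.9327, +0.3606)
  (0,1): δ = 78.70°  ·
  (0,2): δ = 3.80°  ✓
  (0,3): δ = 97.13°  ·
  (1,2): δ = 105.10°  ·
  (1,3): δ = 4.18°  ✓
  (2,3): δ = 79.08°  ·
antipodal pairs: 2

count = 2; pairs: (0,2), (1,3)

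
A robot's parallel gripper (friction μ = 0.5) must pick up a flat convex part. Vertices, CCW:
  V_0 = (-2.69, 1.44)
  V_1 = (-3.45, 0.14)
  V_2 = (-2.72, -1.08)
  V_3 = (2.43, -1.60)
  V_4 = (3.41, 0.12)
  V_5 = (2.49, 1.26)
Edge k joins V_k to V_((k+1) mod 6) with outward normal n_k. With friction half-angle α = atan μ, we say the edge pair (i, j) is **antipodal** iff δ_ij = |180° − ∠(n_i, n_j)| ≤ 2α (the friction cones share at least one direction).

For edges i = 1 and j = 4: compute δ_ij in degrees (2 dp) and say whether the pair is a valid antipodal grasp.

δ = 8.01°, valid

α = atan 0.5 = 26.57°;  2α = 53.13°
edge 1: e_1 = (+0.73, -1.22);  n_1 = (-0.8581, -0.5135)
edge 4: e_4 = (-0.92, +1.14);  n_4 = (+0.7782, +0.6280)
∠(n_1, n_4) = 171.99°
δ = |180° − 171.99°| = 8.01°
8.01° ≤ 2α = 53.13°  →  valid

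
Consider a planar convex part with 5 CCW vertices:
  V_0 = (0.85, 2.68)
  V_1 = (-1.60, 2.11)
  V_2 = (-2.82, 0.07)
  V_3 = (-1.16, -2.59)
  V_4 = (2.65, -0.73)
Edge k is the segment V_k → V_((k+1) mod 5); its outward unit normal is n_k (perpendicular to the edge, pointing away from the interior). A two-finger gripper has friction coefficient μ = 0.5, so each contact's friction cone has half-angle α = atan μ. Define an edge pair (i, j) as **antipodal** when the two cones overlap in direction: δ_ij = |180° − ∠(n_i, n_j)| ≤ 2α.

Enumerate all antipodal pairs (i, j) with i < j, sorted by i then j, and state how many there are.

count = 3; pairs: (0,3), (1,3), (2,4)

α = atan 0.5 = 26.57°;  2α = 53.13°
n_0 = (-0.2266, +0.9740)
n_1 = (-0.8582, +0.5133)
n_2 = (-0.8484, -0.5294)
n_3 = (+0.4387, -0.8986)
n_4 = (+0.8844, +0.4668)
  (0,1): δ = 133.98°  ·
  (0,2): δ = 71.13°  ·
  (0,3): δ = 12.92°  ✓
  (0,4): δ = 104.73°  ·
  (1,2): δ = 117.15°  ·
  (1,3): δ = 33.10°  ✓
  (1,4): δ = 58.71°  ·
  (2,3): δ = 95.95°  ·
  (2,4): δ = 4.14°  ✓
  (3,4): δ = 88.19°  ·
antipodal pairs: 3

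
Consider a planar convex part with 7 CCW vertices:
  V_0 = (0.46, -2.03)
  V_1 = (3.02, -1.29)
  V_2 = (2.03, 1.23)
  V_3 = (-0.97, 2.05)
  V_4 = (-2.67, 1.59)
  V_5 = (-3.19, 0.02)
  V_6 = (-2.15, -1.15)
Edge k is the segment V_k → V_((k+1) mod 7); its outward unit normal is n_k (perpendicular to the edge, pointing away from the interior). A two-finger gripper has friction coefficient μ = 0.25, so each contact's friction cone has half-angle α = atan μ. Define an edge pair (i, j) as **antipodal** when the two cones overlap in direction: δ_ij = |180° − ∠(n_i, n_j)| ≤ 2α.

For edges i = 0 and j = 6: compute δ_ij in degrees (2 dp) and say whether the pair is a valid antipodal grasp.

α = atan 0.25 = 14.04°;  2α = 28.07°
edge 0: e_0 = (+2.56, +0.74);  n_0 = (+0.2777, -0.9607)
edge 6: e_6 = (+2.61, -0.88);  n_6 = (-0.3195, -0.9476)
∠(n_0, n_6) = 34.75°
δ = |180° − 34.75°| = 145.25°
145.25° > 2α = 28.07°  →  invalid

δ = 145.25°, invalid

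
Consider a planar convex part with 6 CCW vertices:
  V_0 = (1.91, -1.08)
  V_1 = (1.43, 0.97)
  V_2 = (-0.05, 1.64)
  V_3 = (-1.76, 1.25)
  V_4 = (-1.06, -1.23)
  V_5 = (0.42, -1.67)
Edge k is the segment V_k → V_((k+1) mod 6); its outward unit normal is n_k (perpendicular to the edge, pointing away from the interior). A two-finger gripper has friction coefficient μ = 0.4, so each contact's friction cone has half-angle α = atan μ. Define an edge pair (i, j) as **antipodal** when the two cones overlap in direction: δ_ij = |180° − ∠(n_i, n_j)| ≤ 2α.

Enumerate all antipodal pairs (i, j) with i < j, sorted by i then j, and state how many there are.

α = atan 0.4 = 21.80°;  2α = 43.60°
n_0 = (+0.9737, +0.2280)
n_1 = (+0.4124, +0.9110)
n_2 = (-0.2224, +0.9750)
n_3 = (-0.9624, -0.2716)
n_4 = (-0.2850, -0.9585)
n_5 = (+0.3682, -0.9298)
  (0,1): δ = 127.53°  ·
  (0,2): δ = 90.33°  ·
  (0,3): δ = 2.58°  ✓
  (0,4): δ = 60.26°  ·
  (0,5): δ = 98.42°  ·
  (1,2): δ = 142.80°  ·
  (1,3): δ = 49.88°  ·
  (1,4): δ = 7.80°  ✓
  (1,5): δ = 45.96°  ·
  (2,3): δ = 87.09°  ·
  (2,4): δ = 29.40°  ✓
  (2,5): δ = 8.75°  ✓
  (3,4): δ = 122.32°  ·
  (3,5): δ = 84.16°  ·
  (4,5): δ = 141.84°  ·
antipodal pairs: 4

count = 4; pairs: (0,3), (1,4), (2,4), (2,5)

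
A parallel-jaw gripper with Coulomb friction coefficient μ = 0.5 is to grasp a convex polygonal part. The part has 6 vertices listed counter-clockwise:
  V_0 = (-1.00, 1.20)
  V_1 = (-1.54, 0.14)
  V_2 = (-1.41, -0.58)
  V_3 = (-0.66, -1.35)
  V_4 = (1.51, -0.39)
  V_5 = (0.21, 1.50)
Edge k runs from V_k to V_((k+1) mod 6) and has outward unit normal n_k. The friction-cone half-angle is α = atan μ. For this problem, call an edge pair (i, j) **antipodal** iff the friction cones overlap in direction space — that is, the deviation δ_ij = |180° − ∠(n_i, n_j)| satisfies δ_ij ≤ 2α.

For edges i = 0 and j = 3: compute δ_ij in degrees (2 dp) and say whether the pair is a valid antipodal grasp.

δ = 39.14°, valid

α = atan 0.5 = 26.57°;  2α = 53.13°
edge 0: e_0 = (-0.54, -1.06);  n_0 = (-0.8910, +0.4539)
edge 3: e_3 = (+2.17, +0.96);  n_3 = (+0.4046, -0.9145)
∠(n_0, n_3) = 140.86°
δ = |180° − 140.86°| = 39.14°
39.14° ≤ 2α = 53.13°  →  valid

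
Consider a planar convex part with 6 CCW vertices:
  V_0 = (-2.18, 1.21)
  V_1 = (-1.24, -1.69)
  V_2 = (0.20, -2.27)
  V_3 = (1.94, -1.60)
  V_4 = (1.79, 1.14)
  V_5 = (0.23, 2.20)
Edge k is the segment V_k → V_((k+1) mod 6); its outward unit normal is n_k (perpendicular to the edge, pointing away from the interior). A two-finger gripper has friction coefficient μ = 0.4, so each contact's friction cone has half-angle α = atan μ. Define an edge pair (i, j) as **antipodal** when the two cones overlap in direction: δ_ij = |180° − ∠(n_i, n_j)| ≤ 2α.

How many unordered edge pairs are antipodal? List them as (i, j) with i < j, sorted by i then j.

count = 4; pairs: (0,3), (0,4), (1,4), (2,5)

α = atan 0.4 = 21.80°;  2α = 43.60°
n_0 = (-0.9513, -0.3083)
n_1 = (-0.3736, -0.9276)
n_2 = (+0.3593, -0.9332)
n_3 = (+0.9985, +0.0547)
n_4 = (+0.5620, +0.8271)
n_5 = (-0.3800, +0.9250)
  (0,1): δ = 129.90°  ·
  (0,2): δ = 86.90°  ·
  (0,3): δ = 14.83°  ✓
  (0,4): δ = 37.84°  ✓
  (0,5): δ = 94.37°  ·
  (1,2): δ = 137.00°  ·
  (1,3): δ = 64.93°  ·
  (1,4): δ = 12.26°  ✓
  (1,5): δ = 44.27°  ·
  (2,3): δ = 107.93°  ·
  (2,4): δ = 55.26°  ·
  (2,5): δ = 1.27°  ✓
  (3,4): δ = 127.33°  ·
  (3,5): δ = 70.80°  ·
  (4,5): δ = 123.47°  ·
antipodal pairs: 4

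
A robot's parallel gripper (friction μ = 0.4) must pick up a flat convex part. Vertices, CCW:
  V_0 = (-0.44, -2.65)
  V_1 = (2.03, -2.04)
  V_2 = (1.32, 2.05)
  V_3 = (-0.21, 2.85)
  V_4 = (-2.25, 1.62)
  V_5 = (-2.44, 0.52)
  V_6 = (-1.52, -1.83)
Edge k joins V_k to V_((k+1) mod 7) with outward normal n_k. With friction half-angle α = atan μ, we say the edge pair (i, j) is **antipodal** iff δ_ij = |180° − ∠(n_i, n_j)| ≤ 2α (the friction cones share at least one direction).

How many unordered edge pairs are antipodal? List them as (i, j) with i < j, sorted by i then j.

α = atan 0.4 = 21.80°;  2α = 43.60°
n_0 = (+0.2398, -0.9708)
n_1 = (+0.9853, +0.1710)
n_2 = (+0.4634, +0.8862)
n_3 = (-0.5163, +0.8564)
n_4 = (-0.9854, +0.1702)
n_5 = (-0.9312, -0.3645)
n_6 = (-0.6047, -0.7964)
  (0,1): δ = 94.02°  ·
  (0,2): δ = 41.48°  ✓
  (0,3): δ = 17.22°  ✓
  (0,4): δ = 66.33°  ·
  (0,5): δ = 97.51°  ·
  (0,6): δ = 128.92°  ·
  (1,2): δ = 127.45°  ·
  (1,3): δ = 68.76°  ·
  (1,4): δ = 19.65°  ✓
  (1,5): δ = 11.53°  ✓
  (1,6): δ = 42.94°  ✓
  (2,3): δ = 121.31°  ·
  (2,4): δ = 72.20°  ·
  (2,5): δ = 41.02°  ✓
  (2,6): δ = 9.60°  ✓
  (3,4): δ = 130.89°  ·
  (3,5): δ = 99.71°  ·
  (3,6): δ = 68.30°  ·
  (4,5): δ = 148.82°  ·
  (4,6): δ = 117.41°  ·
  (5,6): δ = 148.59°  ·
antipodal pairs: 7

count = 7; pairs: (0,2), (0,3), (1,4), (1,5), (1,6), (2,5), (2,6)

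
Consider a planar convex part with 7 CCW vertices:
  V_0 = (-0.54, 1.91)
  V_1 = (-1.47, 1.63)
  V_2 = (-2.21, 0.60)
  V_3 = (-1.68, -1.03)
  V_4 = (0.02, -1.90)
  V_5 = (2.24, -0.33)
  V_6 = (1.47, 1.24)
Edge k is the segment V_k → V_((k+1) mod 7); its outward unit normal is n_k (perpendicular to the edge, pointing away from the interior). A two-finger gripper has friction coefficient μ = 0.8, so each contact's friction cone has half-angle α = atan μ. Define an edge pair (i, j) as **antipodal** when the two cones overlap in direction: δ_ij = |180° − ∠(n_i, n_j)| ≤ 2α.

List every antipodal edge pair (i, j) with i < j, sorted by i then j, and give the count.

count = 10; pairs: (0,3), (0,4), (1,4), (1,5), (2,4), (2,5), (2,6), (3,5), (3,6), (4,6)

α = atan 0.8 = 38.66°;  2α = 77.32°
n_0 = (-0.2883, +0.9575)
n_1 = (-0.8121, +0.5835)
n_2 = (-0.9510, -0.3092)
n_3 = (-0.4556, -0.8902)
n_4 = (+0.5774, -0.8165)
n_5 = (+0.8978, +0.4403)
n_6 = (+0.3162, +0.9487)
  (0,1): δ = 142.45°  ·
  (0,2): δ = 88.74°  ·
  (0,3): δ = 43.86°  ✓
  (0,4): δ = 18.51°  ✓
  (0,5): δ = 99.37°  ·
  (0,6): δ = 144.81°  ·
  (1,2): δ = 126.29°  ·
  (1,3): δ = 81.41°  ·
  (1,4): δ = 19.04°  ✓
  (1,5): δ = 61.82°  ✓
  (1,6): δ = 107.26°  ·
  (2,3): δ = 135.11°  ·
  (2,4): δ = 72.74°  ✓
  (2,5): δ = 8.11°  ✓
  (2,6): δ = 53.55°  ✓
  (3,4): δ = 117.63°  ·
  (3,5): δ = 36.77°  ✓
  (3,6): δ = 8.67°  ✓
  (4,5): δ = 99.14°  ·
  (4,6): δ = 53.70°  ✓
  (5,6): δ = 134.56°  ·
antipodal pairs: 10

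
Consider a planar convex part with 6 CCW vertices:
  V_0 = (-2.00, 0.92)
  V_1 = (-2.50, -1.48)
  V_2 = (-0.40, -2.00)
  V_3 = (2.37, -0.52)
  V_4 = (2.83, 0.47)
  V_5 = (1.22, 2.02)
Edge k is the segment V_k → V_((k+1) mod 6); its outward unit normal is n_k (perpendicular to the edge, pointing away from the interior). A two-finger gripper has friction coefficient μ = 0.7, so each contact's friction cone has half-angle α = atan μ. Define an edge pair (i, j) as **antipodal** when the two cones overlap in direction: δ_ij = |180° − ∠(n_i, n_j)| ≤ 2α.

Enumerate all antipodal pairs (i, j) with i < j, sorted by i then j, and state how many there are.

α = atan 0.7 = 34.99°;  2α = 69.98°
n_0 = (-0.9790, +0.2040)
n_1 = (-0.2404, -0.9707)
n_2 = (+0.4712, -0.8820)
n_3 = (+0.9069, -0.4214)
n_4 = (+0.6936, +0.7204)
n_5 = (-0.3233, +0.9463)
  (0,1): δ = 92.14°  ·
  (0,2): δ = 50.12°  ✓
  (0,3): δ = 13.15°  ✓
  (0,4): δ = 57.86°  ✓
  (0,5): δ = 120.63°  ·
  (1,2): δ = 137.98°  ·
  (1,3): δ = 101.01°  ·
  (1,4): δ = 30.00°  ✓
  (1,5): δ = 32.77°  ✓
  (2,3): δ = 143.04°  ·
  (2,4): δ = 72.03°  ·
  (2,5): δ = 9.25°  ✓
  (3,4): δ = 108.99°  ·
  (3,5): δ = 46.22°  ✓
  (4,5): δ = 117.23°  ·
antipodal pairs: 7

count = 7; pairs: (0,2), (0,3), (0,4), (1,4), (1,5), (2,5), (3,5)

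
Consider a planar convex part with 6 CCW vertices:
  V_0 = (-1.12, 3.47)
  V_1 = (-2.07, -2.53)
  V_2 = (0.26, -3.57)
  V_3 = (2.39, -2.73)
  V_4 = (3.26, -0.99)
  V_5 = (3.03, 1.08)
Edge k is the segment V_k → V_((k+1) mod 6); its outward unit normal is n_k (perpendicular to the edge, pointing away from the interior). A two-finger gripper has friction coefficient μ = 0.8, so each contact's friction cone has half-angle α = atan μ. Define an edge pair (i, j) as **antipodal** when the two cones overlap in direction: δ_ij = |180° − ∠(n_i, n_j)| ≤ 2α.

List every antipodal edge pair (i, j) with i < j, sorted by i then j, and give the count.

α = atan 0.8 = 38.66°;  2α = 77.32°
n_0 = (-0.9877, +0.1564)
n_1 = (-0.4076, -0.9132)
n_2 = (+0.3669, -0.9303)
n_3 = (+0.8944, -0.4472)
n_4 = (+0.9939, +0.1104)
n_5 = (+0.4991, +0.8666)
  (0,1): δ = 105.06°  ·
  (0,2): δ = 59.48°  ✓
  (0,3): δ = 17.57°  ✓
  (0,4): δ = 15.34°  ✓
  (0,5): δ = 69.06°  ✓
  (1,2): δ = 134.42°  ·
  (1,3): δ = 92.51°  ·
  (1,4): δ = 59.61°  ✓
  (1,5): δ = 5.88°  ✓
  (2,3): δ = 138.09°  ·
  (2,4): δ = 105.18°  ·
  (2,5): δ = 51.46°  ✓
  (3,4): δ = 147.09°  ·
  (3,5): δ = 93.37°  ·
  (4,5): δ = 126.28°  ·
antipodal pairs: 7

count = 7; pairs: (0,2), (0,3), (0,4), (0,5), (1,4), (1,5), (2,5)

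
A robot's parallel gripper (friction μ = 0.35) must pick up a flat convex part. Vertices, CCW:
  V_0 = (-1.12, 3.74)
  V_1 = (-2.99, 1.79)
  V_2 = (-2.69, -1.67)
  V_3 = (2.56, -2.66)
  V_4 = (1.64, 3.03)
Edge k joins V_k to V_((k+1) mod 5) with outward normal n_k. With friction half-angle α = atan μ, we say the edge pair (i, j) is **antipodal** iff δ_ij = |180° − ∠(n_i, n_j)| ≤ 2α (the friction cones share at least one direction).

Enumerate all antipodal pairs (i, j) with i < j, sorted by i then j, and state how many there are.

α = atan 0.35 = 19.29°;  2α = 38.58°
n_0 = (-0.7218, +0.6921)
n_1 = (-0.9963, -0.0864)
n_2 = (-0.1853, -0.9827)
n_3 = (+0.9872, +0.1596)
n_4 = (+0.2491, +0.9685)
  (0,1): δ = 131.24°  ·
  (0,2): δ = 56.88°  ·
  (0,3): δ = 52.98°  ·
  (0,4): δ = 119.37°  ·
  (1,2): δ = 105.63°  ·
  (1,3): δ = 4.23°  ✓
  (1,4): δ = 70.62°  ·
  (2,3): δ = 70.14°  ·
  (2,4): δ = 3.75°  ✓
  (3,4): δ = 113.61°  ·
antipodal pairs: 2

count = 2; pairs: (1,3), (2,4)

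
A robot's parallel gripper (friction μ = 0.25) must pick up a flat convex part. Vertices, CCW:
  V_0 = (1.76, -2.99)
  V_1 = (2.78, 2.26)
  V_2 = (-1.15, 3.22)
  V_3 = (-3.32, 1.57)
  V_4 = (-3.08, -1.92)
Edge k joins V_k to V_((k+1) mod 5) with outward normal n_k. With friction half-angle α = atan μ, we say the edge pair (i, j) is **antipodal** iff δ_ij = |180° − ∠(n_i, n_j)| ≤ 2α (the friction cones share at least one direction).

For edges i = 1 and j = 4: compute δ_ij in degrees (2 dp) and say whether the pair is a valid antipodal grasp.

δ = 1.26°, valid

α = atan 0.25 = 14.04°;  2α = 28.07°
edge 1: e_1 = (-3.93, +0.96);  n_1 = (+0.2373, +0.9714)
edge 4: e_4 = (+4.84, -1.07);  n_4 = (-0.2159, -0.9764)
∠(n_1, n_4) = 178.74°
δ = |180° − 178.74°| = 1.26°
1.26° ≤ 2α = 28.07°  →  valid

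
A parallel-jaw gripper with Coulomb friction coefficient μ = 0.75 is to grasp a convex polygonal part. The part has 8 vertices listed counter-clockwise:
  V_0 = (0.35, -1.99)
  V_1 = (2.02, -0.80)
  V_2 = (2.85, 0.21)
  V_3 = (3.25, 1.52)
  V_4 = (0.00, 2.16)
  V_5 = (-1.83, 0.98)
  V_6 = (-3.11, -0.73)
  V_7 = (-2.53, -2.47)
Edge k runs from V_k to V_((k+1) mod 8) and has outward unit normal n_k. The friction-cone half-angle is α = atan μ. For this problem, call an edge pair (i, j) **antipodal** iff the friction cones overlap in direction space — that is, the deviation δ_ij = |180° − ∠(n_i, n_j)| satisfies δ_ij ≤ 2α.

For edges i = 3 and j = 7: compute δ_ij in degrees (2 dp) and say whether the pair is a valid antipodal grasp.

δ = 20.60°, valid

α = atan 0.75 = 36.87°;  2α = 73.74°
edge 3: e_3 = (-3.25, +0.64);  n_3 = (+0.1932, +0.9812)
edge 7: e_7 = (+2.88, +0.48);  n_7 = (+0.1644, -0.9864)
∠(n_3, n_7) = 159.40°
δ = |180° − 159.40°| = 20.60°
20.60° ≤ 2α = 73.74°  →  valid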